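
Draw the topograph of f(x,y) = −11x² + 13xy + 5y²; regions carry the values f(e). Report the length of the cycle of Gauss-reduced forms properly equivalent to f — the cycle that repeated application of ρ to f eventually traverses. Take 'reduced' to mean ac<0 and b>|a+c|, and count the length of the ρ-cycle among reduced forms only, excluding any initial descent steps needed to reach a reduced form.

D = 389, ⌊√D⌋ = 19
river: ρ → (5,17,-5)
river: ρ → (-5,13,11)
river: ρ → (11,9,-7)
river: ρ → (-7,19,1)
river: ρ → (1,19,-7)
river: ρ → (-7,9,11)
river: ρ → (11,13,-5)
river: ρ → (-5,17,5)
river: ρ → (5,13,-11)
river: ρ → (-11,9,7)
river: ρ → (7,19,-1)
river: ρ → (-1,19,7)
river: ρ → (7,9,-11)
river: ρ → (-11,13,5)
ρ-cycle length = 14 (tail of 0 descent steps not counted)

14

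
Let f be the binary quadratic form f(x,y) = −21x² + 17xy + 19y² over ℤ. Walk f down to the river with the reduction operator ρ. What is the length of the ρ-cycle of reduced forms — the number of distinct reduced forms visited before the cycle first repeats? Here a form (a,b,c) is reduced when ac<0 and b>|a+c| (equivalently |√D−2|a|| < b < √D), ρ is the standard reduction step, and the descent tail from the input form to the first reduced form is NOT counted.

D = 1885, ⌊√D⌋ = 43
river: ρ → (19,21,-19)
river: ρ → (-19,17,21)
river: ρ → (21,25,-15)
river: ρ → (-15,35,11)
river: ρ → (11,31,-21)
river: ρ → (-21,11,21)
river: ρ → (21,31,-11)
river: ρ → (-11,35,15)
river: ρ → (15,25,-21)
river: ρ → (-21,17,19)
ρ-cycle length = 10 (tail of 0 descent steps not counted)

10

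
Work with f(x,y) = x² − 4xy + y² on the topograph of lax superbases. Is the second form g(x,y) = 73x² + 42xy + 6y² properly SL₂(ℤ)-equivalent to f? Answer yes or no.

D₁ = 12, D₂ = 12
river cycle of f (length 2): (1, 2, -2), (-2, 2, 1)
river cycle of g (length 2): (1, 2, -2), (-2, 2, 1)
cycles coincide ⇒ equivalent

yes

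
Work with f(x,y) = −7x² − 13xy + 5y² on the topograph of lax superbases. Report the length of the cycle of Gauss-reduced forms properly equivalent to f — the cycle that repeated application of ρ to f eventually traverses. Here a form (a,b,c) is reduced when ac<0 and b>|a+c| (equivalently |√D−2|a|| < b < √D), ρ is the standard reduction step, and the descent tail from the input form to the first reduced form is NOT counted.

D = 309, ⌊√D⌋ = 17
descent: ρ → (5,13,-7)  [lands on river]
river: ρ → (-7,15,3)
river: ρ → (3,15,-7)
river: ρ → (-7,13,5)
river: ρ → (5,17,-1)
river: ρ → (-1,17,5)
ρ-cycle length = 6 (tail of 1 descent step not counted)

6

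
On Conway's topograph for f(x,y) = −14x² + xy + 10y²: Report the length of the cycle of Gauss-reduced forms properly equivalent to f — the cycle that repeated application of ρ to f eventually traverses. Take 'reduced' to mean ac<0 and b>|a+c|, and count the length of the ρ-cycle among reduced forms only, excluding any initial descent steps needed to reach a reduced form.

D = 561, ⌊√D⌋ = 23
descent: ρ → (10,19,-5)  [lands on river]
river: ρ → (-5,21,6)
river: ρ → (6,15,-14)
river: ρ → (-14,13,7)
river: ρ → (7,15,-12)
river: ρ → (-12,9,10)
river: ρ → (10,11,-11)
river: ρ → (-11,11,10)
river: ρ → (10,9,-12)
river: ρ → (-12,15,7)
river: ρ → (7,13,-14)
river: ρ → (-14,15,6)
river: ρ → (6,21,-5)
river: ρ → (-5,19,10)
river: ρ → (10,21,-3)
river: ρ → (-3,21,10)
ρ-cycle length = 16 (tail of 1 descent step not counted)

16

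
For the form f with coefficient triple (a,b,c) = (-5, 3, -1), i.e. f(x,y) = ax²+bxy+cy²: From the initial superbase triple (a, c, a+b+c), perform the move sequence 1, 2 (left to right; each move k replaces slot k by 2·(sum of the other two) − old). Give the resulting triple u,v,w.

start (-5,-1,-3) = (f(1,0),f(0,1),f(1,1))
replace slot 1: 2·((-1)+(-3)) − (-5) = -3 → (-3,-1,-3)
replace slot 2: 2·((-3)+(-3)) − (-1) = -11 → (-3,-11,-3)

-3,-11,-3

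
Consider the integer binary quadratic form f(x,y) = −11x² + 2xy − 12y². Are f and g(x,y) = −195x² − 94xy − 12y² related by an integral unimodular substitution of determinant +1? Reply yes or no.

D₁ = -524, D₂ = -524
f is negative-definite; reduce −f:
−f: reduced (well bottom): (11,-2,12) with a≤c, −a<b≤a
flip sign back: reduced form of f is (-11,2,-12)
g is negative-definite; reduce −g:
−g: flip: (195,94,12)→(12,-94,195)
−g: translate: b→2 (≡-94 mod 24), so (12,-94,195)→(12,2,11)
−g: flip: (12,2,11)→(11,-2,12)
−g: reduced (well bottom): (11,-2,12) with a≤c, −a<b≤a
flip sign back: reduced form of g is (-11,2,-12)
reduced forms (-11, 2, -12) vs (-11, 2, -12) ⇒ equivalent

yes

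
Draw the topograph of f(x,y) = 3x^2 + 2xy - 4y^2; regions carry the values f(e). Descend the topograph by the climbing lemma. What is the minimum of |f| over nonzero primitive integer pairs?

river: ρ → (-4,6,1)
river: ρ → (1,6,-4)
river: ρ → (-4,2,3)
river: ρ → (3,4,-3)
river: ρ → (-3,2,4)
river: ρ → (4,6,-1)
river: ρ → (-1,6,4)
river: ρ → (4,2,-3)
river: ρ → (-3,4,3)
river: ρ → (3,2,-4)
closes: descent 0, river 10
min |a| on river = 1

1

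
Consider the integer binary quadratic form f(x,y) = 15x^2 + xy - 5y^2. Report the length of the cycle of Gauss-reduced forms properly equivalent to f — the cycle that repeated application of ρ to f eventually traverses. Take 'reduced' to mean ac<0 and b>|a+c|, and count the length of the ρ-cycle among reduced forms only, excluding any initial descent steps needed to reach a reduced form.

D = 301, ⌊√D⌋ = 17
descent: ρ → (-5,9,11)  [lands on river]
river: ρ → (11,13,-3)
river: ρ → (-3,17,1)
river: ρ → (1,17,-3)
river: ρ → (-3,13,11)
river: ρ → (11,9,-5)
river: ρ → (-5,11,9)
river: ρ → (9,7,-7)
river: ρ → (-7,7,9)
river: ρ → (9,11,-5)
ρ-cycle length = 10 (tail of 1 descent step not counted)

10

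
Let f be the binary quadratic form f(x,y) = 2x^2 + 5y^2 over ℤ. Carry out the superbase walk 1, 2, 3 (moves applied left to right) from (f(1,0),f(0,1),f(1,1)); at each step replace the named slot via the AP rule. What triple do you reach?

start (2,5,7) = (f(1,0),f(0,1),f(1,1))
replace slot 1: 2·(5+7) − 2 = 22 → (22,5,7)
replace slot 2: 2·(22+7) − 5 = 53 → (22,53,7)
replace slot 3: 2·(22+53) − 7 = 143 → (22,53,143)

22,53,143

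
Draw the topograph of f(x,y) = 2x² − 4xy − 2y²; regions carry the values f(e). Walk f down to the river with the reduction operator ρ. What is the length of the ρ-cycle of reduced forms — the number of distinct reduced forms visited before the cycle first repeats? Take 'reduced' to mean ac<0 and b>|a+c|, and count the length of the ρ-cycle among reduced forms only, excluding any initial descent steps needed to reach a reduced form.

D = 32, ⌊√D⌋ = 5
descent: ρ → (-2,4,2)  [lands on river]
river: ρ → (2,4,-2)
ρ-cycle length = 2 (tail of 1 descent step not counted)

2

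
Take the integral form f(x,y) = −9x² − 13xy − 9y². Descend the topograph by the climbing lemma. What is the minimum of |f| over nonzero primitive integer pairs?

translate: b→-5 (≡13 mod 18), so (9,13,9)→(9,-5,5)
flip: (9,-5,5)→(5,5,9)
reduced (well bottom): (5,5,9) with a≤c, −a<b≤a
well minimum |f| = |-5| = 5 (negative-definite)

5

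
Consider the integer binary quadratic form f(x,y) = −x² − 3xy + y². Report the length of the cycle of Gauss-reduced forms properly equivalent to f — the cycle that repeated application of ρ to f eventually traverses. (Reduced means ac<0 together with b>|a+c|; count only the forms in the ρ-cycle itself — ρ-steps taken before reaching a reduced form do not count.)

D = 13, ⌊√D⌋ = 3
descent: ρ → (1,3,-1)  [lands on river]
river: ρ → (-1,3,1)
ρ-cycle length = 2 (tail of 1 descent step not counted)

2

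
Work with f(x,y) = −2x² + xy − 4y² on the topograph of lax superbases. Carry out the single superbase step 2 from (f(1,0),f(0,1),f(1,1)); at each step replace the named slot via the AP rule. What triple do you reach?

start (-2,-4,-5) = (f(1,0),f(0,1),f(1,1))
replace slot 2: 2·((-2)+(-5)) − (-4) = -10 → (-2,-10,-5)

-2,-10,-5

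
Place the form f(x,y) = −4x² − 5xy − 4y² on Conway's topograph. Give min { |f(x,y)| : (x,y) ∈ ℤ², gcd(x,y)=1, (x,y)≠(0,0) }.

translate: b→-3 (≡5 mod 8), so (4,5,4)→(4,-3,3)
flip: (4,-3,3)→(3,3,4)
reduced (well bottom): (3,3,4) with a≤c, −a<b≤a
well minimum |f| = |-3| = 3 (negative-definite)

3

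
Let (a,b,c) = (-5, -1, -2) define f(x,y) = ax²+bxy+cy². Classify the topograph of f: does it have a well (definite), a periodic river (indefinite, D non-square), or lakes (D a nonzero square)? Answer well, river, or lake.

D = b²−4ac = (-1)² − 4·(-5)·(-2) = -39
D < 0 ⇒ definite ⇒ every region one sign ⇒ single well

well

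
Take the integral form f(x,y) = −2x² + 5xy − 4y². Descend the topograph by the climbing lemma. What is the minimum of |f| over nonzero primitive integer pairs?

translate: b→-1 (≡-5 mod 4), so (2,-5,4)→(2,-1,1)
flip: (2,-1,1)→(1,1,2)
reduced (well bottom): (1,1,2) with a≤c, −a<b≤a
well minimum |f| = |-1| = 1 (negative-definite)

1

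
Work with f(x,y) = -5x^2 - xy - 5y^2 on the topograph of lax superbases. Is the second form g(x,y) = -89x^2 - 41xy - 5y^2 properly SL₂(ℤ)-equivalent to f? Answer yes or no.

D₁ = -99, D₂ = -99
f is negative-definite; reduce −f:
−f: reduced (well bottom): (5,1,5) with a≤c, −a<b≤a
flip sign back: reduced form of f is (-5,-1,-5)
g is negative-definite; reduce −g:
−g: flip: (89,41,5)→(5,-41,89)
−g: translate: b→-1 (≡-41 mod 10), so (5,-41,89)→(5,-1,5)
−g: flip: (5,-1,5)→(5,1,5)
−g: reduced (well bottom): (5,1,5) with a≤c, −a<b≤a
flip sign back: reduced form of g is (-5,-1,-5)
reduced forms (-5, -1, -5) vs (-5, -1, -5) ⇒ equivalent

yes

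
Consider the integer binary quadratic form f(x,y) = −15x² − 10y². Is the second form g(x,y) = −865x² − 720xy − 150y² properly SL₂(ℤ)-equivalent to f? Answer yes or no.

D₁ = -600, D₂ = -600
f is negative-definite; reduce −f:
−f: flip: (15,0,10)→(10,0,15)
−f: reduced (well bottom): (10,0,15) with a≤c, −a<b≤a
flip sign back: reduced form of f is (-10,0,-15)
g is negative-definite; reduce −g:
−g: flip: (865,720,150)→(150,-720,865)
−g: translate: b→-120 (≡-720 mod 300), so (150,-720,865)→(150,-120,25)
−g: flip: (150,-120,25)→(25,120,150)
−g: translate: b→20 (≡120 mod 50), so (25,120,150)→(25,20,10)
−g: flip: (25,20,10)→(10,-20,25)
−g: translate: b→0 (≡-20 mod 20), so (10,-20,25)→(10,0,15)
−g: reduced (well bottom): (10,0,15) with a≤c, −a<b≤a
flip sign back: reduced form of g is (-10,0,-15)
reduced forms (-10, 0, -15) vs (-10, 0, -15) ⇒ equivalent

yes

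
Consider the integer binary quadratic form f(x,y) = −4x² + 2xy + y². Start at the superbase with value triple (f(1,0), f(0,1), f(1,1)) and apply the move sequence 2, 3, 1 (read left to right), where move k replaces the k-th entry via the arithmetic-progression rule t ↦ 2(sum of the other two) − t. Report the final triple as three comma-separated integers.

start (-4,1,-1) = (f(1,0),f(0,1),f(1,1))
replace slot 2: 2·((-4)+(-1)) − 1 = -11 → (-4,-11,-1)
replace slot 3: 2·((-4)+(-11)) − (-1) = -29 → (-4,-11,-29)
replace slot 1: 2·((-11)+(-29)) − (-4) = -76 → (-76,-11,-29)

-76,-11,-29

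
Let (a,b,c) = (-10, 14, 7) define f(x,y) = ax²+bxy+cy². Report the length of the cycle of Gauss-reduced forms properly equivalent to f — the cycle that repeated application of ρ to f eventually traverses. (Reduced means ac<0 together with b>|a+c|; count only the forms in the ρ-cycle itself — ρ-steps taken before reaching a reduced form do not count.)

D = 476, ⌊√D⌋ = 21
river: ρ → (7,14,-10)
river: ρ → (-10,6,11)
river: ρ → (11,16,-5)
river: ρ → (-5,14,14)
river: ρ → (14,14,-5)
river: ρ → (-5,16,11)
river: ρ → (11,6,-10)
river: ρ → (-10,14,7)
ρ-cycle length = 8 (tail of 0 descent steps not counted)

8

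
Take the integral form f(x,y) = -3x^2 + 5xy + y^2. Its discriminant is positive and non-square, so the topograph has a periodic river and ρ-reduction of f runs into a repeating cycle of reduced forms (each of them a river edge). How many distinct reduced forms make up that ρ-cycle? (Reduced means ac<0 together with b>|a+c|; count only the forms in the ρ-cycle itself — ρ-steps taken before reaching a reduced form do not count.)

D = 37, ⌊√D⌋ = 6
river: ρ → (1,5,-3)
river: ρ → (-3,1,3)
river: ρ → (3,5,-1)
river: ρ → (-1,5,3)
river: ρ → (3,1,-3)
river: ρ → (-3,5,1)
ρ-cycle length = 6 (tail of 0 descent steps not counted)

6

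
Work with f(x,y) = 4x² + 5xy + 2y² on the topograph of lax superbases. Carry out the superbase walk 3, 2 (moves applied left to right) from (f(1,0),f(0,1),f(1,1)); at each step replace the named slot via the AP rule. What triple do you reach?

start (4,2,11) = (f(1,0),f(0,1),f(1,1))
replace slot 3: 2·(4+2) − 11 = 1 → (4,2,1)
replace slot 2: 2·(4+1) − 2 = 8 → (4,8,1)

4,8,1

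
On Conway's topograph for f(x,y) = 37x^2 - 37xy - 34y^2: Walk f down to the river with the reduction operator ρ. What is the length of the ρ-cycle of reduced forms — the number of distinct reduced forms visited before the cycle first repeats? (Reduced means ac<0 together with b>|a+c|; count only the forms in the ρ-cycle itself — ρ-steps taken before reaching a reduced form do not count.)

D = 6401, ⌊√D⌋ = 80
descent: ρ → (-34,37,37)  [lands on river]
river: ρ → (37,37,-34)
river: ρ → (-34,31,40)
river: ρ → (40,49,-25)
river: ρ → (-25,51,38)
river: ρ → (38,25,-38)
river: ρ → (-38,51,25)
river: ρ → (25,49,-40)
river: ρ → (-40,31,34)
river: ρ → (34,37,-37)
river: ρ → (-37,37,34)
river: ρ → (34,31,-40)
river: ρ → (-40,49,25)
river: ρ → (25,51,-38)
river: ρ → (-38,25,38)
river: ρ → (38,51,-25)
river: ρ → (-25,49,40)
river: ρ → (40,31,-34)
ρ-cycle length = 18 (tail of 1 descent step not counted)

18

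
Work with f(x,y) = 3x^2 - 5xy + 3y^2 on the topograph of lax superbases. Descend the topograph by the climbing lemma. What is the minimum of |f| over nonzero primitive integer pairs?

translate: b→1 (≡-5 mod 6), so (3,-5,3)→(3,1,1)
flip: (3,1,1)→(1,-1,3)
translate: b→1 (≡-1 mod 2), so (1,-1,3)→(1,1,3)
reduced (well bottom): (1,1,3) with a≤c, −a<b≤a
well minimum = a = 1

1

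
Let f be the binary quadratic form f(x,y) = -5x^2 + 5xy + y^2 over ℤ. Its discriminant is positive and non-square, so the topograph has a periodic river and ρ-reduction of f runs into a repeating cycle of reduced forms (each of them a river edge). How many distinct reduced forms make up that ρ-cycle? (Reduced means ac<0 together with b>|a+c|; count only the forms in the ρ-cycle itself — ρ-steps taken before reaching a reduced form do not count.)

D = 45, ⌊√D⌋ = 6
river: ρ → (1,5,-5)
river: ρ → (-5,5,1)
ρ-cycle length = 2 (tail of 0 descent steps not counted)

2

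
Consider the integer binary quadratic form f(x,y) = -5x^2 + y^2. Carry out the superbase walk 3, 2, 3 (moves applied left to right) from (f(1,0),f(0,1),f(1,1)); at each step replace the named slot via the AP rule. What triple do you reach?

start (-5,1,-4) = (f(1,0),f(0,1),f(1,1))
replace slot 3: 2·((-5)+1) − (-4) = -4 → (-5,1,-4)
replace slot 2: 2·((-5)+(-4)) − 1 = -19 → (-5,-19,-4)
replace slot 3: 2·((-5)+(-19)) − (-4) = -44 → (-5,-19,-44)

-5,-19,-44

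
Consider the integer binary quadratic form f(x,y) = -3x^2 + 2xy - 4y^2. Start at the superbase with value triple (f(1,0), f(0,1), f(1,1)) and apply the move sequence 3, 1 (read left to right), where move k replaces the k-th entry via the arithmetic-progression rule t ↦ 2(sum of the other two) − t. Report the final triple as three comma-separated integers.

start (-3,-4,-5) = (f(1,0),f(0,1),f(1,1))
replace slot 3: 2·((-3)+(-4)) − (-5) = -9 → (-3,-4,-9)
replace slot 1: 2·((-4)+(-9)) − (-3) = -23 → (-23,-4,-9)

-23,-4,-9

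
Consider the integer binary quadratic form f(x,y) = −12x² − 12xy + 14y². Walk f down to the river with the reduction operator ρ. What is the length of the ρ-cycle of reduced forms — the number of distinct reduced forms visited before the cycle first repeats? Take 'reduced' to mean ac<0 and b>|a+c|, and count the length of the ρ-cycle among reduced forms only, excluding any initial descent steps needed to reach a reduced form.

D = 816, ⌊√D⌋ = 28
descent: ρ → (14,12,-12)  [lands on river]
river: ρ → (-12,12,14)
river: ρ → (14,16,-10)
river: ρ → (-10,24,6)
river: ρ → (6,24,-10)
river: ρ → (-10,16,14)
ρ-cycle length = 6 (tail of 1 descent step not counted)

6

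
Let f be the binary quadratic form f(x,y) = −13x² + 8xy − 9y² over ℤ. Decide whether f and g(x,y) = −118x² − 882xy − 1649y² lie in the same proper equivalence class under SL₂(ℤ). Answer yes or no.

D₁ = -404, D₂ = -404
f is negative-definite; reduce −f:
−f: flip: (13,-8,9)→(9,8,13)
−f: reduced (well bottom): (9,8,13) with a≤c, −a<b≤a
flip sign back: reduced form of f is (-9,-8,-13)
g is negative-definite; reduce −g:
−g: translate: b→-62 (≡882 mod 236), so (118,882,1649)→(118,-62,9)
−g: flip: (118,-62,9)→(9,62,118)
−g: translate: b→8 (≡62 mod 18), so (9,62,118)→(9,8,13)
−g: reduced (well bottom): (9,8,13) with a≤c, −a<b≤a
flip sign back: reduced form of g is (-9,-8,-13)
reduced forms (-9, -8, -13) vs (-9, -8, -13) ⇒ equivalent

yes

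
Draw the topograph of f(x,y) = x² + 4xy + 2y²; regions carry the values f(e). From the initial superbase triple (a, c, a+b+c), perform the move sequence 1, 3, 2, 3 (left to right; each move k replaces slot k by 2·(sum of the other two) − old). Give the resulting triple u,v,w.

start (1,2,7) = (f(1,0),f(0,1),f(1,1))
replace slot 1: 2·(2+7) − 1 = 17 → (17,2,7)
replace slot 3: 2·(17+2) − 7 = 31 → (17,2,31)
replace slot 2: 2·(17+31) − 2 = 94 → (17,94,31)
replace slot 3: 2·(17+94) − 31 = 191 → (17,94,191)

17,94,191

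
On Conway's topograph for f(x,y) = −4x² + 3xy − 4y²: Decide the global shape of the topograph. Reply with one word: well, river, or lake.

D = b²−4ac = 3² − 4·(-4)·(-4) = -55
D < 0 ⇒ definite ⇒ every region one sign ⇒ single well

well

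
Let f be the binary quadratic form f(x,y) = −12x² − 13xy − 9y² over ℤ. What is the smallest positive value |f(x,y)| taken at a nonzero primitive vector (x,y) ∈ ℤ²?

translate: b→-11 (≡13 mod 24), so (12,13,9)→(12,-11,8)
flip: (12,-11,8)→(8,11,12)
translate: b→-5 (≡11 mod 16), so (8,11,12)→(8,-5,9)
reduced (well bottom): (8,-5,9) with a≤c, −a<b≤a
well minimum |f| = |-8| = 8 (negative-definite)

8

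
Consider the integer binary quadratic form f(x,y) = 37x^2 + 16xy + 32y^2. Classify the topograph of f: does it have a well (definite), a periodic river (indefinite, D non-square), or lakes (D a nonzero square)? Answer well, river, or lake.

D = b²−4ac = 16² − 4·37·32 = -4480
D < 0 ⇒ definite ⇒ every region one sign ⇒ single well

well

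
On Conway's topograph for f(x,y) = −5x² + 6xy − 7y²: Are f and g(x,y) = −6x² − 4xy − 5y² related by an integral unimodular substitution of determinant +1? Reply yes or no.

D₁ = -104, D₂ = -104
f is negative-definite; reduce −f:
−f: translate: b→4 (≡-6 mod 10), so (5,-6,7)→(5,4,6)
−f: reduced (well bottom): (5,4,6) with a≤c, −a<b≤a
flip sign back: reduced form of f is (-5,-4,-6)
g is negative-definite; reduce −g:
−g: flip: (6,4,5)→(5,-4,6)
−g: reduced (well bottom): (5,-4,6) with a≤c, −a<b≤a
flip sign back: reduced form of g is (-5,4,-6)
reduced forms (-5, -4, -6) vs (-5, 4, -6) ⇒ inequivalent

no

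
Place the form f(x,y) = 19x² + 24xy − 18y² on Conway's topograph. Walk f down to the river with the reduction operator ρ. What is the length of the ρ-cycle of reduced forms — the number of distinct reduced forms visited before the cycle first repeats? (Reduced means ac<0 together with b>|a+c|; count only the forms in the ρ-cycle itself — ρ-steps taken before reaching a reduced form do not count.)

D = 1944, ⌊√D⌋ = 44
river: ρ → (-18,12,25)
river: ρ → (25,38,-5)
river: ρ → (-5,42,9)
river: ρ → (9,30,-29)
river: ρ → (-29,28,10)
river: ρ → (10,32,-23)
river: ρ → (-23,14,19)
river: ρ → (19,24,-18)
ρ-cycle length = 8 (tail of 0 descent steps not counted)

8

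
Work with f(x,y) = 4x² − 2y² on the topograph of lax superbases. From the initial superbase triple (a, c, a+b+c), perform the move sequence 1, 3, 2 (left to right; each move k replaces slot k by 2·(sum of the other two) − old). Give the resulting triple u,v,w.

start (4,-2,2) = (f(1,0),f(0,1),f(1,1))
replace slot 1: 2·((-2)+2) − 4 = -4 → (-4,-2,2)
replace slot 3: 2·((-4)+(-2)) − 2 = -14 → (-4,-2,-14)
replace slot 2: 2·((-4)+(-14)) − (-2) = -34 → (-4,-34,-14)

-4,-34,-14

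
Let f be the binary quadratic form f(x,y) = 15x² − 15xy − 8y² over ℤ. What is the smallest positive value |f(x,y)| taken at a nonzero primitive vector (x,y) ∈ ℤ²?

descent: ρ → (-8,15,15)  [lands on river]
river: ρ → (15,15,-8)
river: ρ → (-8,17,13)
river: ρ → (13,9,-12)
river: ρ → (-12,15,10)
river: ρ → (10,25,-2)
river: ρ → (-2,23,22)
river: ρ → (22,21,-3)
river: ρ → (-3,21,22)
river: ρ → (22,23,-2)
river: ρ → (-2,25,10)
river: ρ → (10,15,-12)
river: ρ → (-12,9,13)
river: ρ → (13,17,-8)
closes: descent 1, river 14
min |a| on river = 2

2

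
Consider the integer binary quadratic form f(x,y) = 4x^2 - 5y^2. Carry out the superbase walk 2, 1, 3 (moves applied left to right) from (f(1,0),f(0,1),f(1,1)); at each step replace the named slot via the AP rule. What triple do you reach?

start (4,-5,-1) = (f(1,0),f(0,1),f(1,1))
replace slot 2: 2·(4+(-1)) − (-5) = 11 → (4,11,-1)
replace slot 1: 2·(11+(-1)) − 4 = 16 → (16,11,-1)
replace slot 3: 2·(16+11) − (-1) = 55 → (16,11,55)

16,11,55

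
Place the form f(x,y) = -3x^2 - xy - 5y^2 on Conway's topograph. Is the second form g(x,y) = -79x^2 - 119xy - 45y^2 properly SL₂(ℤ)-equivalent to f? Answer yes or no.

D₁ = -59, D₂ = -59
f is negative-definite; reduce −f:
−f: reduced (well bottom): (3,1,5) with a≤c, −a<b≤a
flip sign back: reduced form of f is (-3,-1,-5)
g is negative-definite; reduce −g:
−g: translate: b→-39 (≡119 mod 158), so (79,119,45)→(79,-39,5)
−g: flip: (79,-39,5)→(5,39,79)
−g: translate: b→-1 (≡39 mod 10), so (5,39,79)→(5,-1,3)
−g: flip: (5,-1,3)→(3,1,5)
−g: reduced (well bottom): (3,1,5) with a≤c, −a<b≤a
flip sign back: reduced form of g is (-3,-1,-5)
reduced forms (-3, -1, -5) vs (-3, -1, -5) ⇒ equivalent

yes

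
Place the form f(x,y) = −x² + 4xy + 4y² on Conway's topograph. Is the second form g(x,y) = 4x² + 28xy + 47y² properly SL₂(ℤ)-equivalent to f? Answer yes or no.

D₁ = 32, D₂ = 32
river cycle of f (length 2): (4, 4, -1), (-1, 4, 4)
river cycle of g (length 2): (4, 4, -1), (-1, 4, 4)
cycles coincide ⇒ equivalent

yes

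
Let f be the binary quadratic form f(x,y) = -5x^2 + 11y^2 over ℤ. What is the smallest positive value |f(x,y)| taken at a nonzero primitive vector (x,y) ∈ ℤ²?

descent: ρ → (11,0,-5)
descent: ρ → (-5,10,6)  [lands on river]
river: ρ → (6,14,-1)
river: ρ → (-1,14,6)
river: ρ → (6,10,-5)
closes: descent 2, river 4
min |a| on river = 1

1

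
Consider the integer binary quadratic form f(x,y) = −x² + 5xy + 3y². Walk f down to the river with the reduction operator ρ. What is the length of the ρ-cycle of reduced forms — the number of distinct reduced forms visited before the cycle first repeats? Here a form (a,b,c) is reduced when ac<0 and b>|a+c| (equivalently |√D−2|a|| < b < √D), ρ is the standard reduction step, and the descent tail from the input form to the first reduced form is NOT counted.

D = 37, ⌊√D⌋ = 6
river: ρ → (3,1,-3)
river: ρ → (-3,5,1)
river: ρ → (1,5,-3)
river: ρ → (-3,1,3)
river: ρ → (3,5,-1)
river: ρ → (-1,5,3)
ρ-cycle length = 6 (tail of 0 descent steps not counted)

6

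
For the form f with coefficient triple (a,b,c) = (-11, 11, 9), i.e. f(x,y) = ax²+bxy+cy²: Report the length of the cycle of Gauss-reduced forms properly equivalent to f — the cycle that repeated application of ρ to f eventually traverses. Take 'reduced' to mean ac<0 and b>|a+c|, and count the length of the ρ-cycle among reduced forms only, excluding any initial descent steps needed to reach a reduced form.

D = 517, ⌊√D⌋ = 22
river: ρ → (9,7,-13)
river: ρ → (-13,19,3)
river: ρ → (3,17,-19)
river: ρ → (-19,21,1)
river: ρ → (1,21,-19)
river: ρ → (-19,17,3)
river: ρ → (3,19,-13)
river: ρ → (-13,7,9)
river: ρ → (9,11,-11)
river: ρ → (-11,11,9)
ρ-cycle length = 10 (tail of 0 descent steps not counted)

10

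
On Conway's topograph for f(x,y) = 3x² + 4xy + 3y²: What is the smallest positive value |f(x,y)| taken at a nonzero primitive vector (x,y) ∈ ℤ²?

translate: b→-2 (≡4 mod 6), so (3,4,3)→(3,-2,2)
flip: (3,-2,2)→(2,2,3)
reduced (well bottom): (2,2,3) with a≤c, −a<b≤a
well minimum = a = 2

2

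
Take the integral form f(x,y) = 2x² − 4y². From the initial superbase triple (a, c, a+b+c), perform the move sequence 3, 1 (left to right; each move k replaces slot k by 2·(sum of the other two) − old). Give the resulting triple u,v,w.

start (2,-4,-2) = (f(1,0),f(0,1),f(1,1))
replace slot 3: 2·(2+(-4)) − (-2) = -2 → (2,-4,-2)
replace slot 1: 2·((-4)+(-2)) − 2 = -14 → (-14,-4,-2)

-14,-4,-2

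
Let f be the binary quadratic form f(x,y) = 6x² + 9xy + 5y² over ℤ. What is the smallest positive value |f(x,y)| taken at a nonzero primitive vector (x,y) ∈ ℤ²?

translate: b→-3 (≡9 mod 12), so (6,9,5)→(6,-3,2)
flip: (6,-3,2)→(2,3,6)
translate: b→-1 (≡3 mod 4), so (2,3,6)→(2,-1,5)
reduced (well bottom): (2,-1,5) with a≤c, −a<b≤a
well minimum = a = 2

2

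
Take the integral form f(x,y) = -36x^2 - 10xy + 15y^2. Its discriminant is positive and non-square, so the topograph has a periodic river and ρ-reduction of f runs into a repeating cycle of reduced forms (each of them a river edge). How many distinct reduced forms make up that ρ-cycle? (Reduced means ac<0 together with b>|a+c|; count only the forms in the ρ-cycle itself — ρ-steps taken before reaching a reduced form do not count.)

D = 2260, ⌊√D⌋ = 47
descent: ρ → (15,40,-11)  [lands on river]
river: ρ → (-11,26,36)
river: ρ → (36,46,-1)
river: ρ → (-1,46,36)
river: ρ → (36,26,-11)
river: ρ → (-11,40,15)
river: ρ → (15,20,-31)
river: ρ → (-31,42,4)
river: ρ → (4,46,-9)
river: ρ → (-9,44,9)
river: ρ → (9,46,-4)
river: ρ → (-4,42,31)
river: ρ → (31,20,-15)
river: ρ → (-15,40,11)
river: ρ → (11,26,-36)
river: ρ → (-36,46,1)
river: ρ → (1,46,-36)
river: ρ → (-36,26,11)
river: ρ → (11,40,-15)
river: ρ → (-15,20,31)
river: ρ → (31,42,-4)
river: ρ → (-4,46,9)
river: ρ → (9,44,-9)
river: ρ → (-9,46,4)
river: ρ → (4,42,-31)
river: ρ → (-31,20,15)
ρ-cycle length = 26 (tail of 1 descent step not counted)

26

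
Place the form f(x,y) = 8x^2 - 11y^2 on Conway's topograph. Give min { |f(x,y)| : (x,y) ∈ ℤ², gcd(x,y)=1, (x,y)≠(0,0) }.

descent: ρ → (-11,0,8)
descent: ρ → (8,16,-3)  [lands on river]
river: ρ → (-3,14,13)
river: ρ → (13,12,-4)
river: ρ → (-4,12,13)
river: ρ → (13,14,-3)
river: ρ → (-3,16,8)
closes: descent 2, river 6
min |a| on river = 3

3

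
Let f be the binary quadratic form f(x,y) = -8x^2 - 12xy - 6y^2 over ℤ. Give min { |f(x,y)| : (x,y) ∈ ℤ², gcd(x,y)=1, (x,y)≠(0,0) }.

translate: b→-4 (≡12 mod 16), so (8,12,6)→(8,-4,2)
flip: (8,-4,2)→(2,4,8)
translate: b→0 (≡4 mod 4), so (2,4,8)→(2,0,6)
reduced (well bottom): (2,0,6) with a≤c, −a<b≤a
well minimum |f| = |-2| = 2 (negative-definite)

2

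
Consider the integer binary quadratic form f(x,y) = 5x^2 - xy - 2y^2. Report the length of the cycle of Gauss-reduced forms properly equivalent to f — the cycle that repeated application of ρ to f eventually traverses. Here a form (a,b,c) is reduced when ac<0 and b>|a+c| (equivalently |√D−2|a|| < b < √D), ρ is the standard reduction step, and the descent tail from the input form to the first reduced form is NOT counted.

D = 41, ⌊√D⌋ = 6
descent: ρ → (-2,5,2)  [lands on river]
river: ρ → (2,3,-4)
river: ρ → (-4,5,1)
river: ρ → (1,5,-4)
river: ρ → (-4,3,2)
river: ρ → (2,5,-2)
river: ρ → (-2,3,4)
river: ρ → (4,5,-1)
river: ρ → (-1,5,4)
river: ρ → (4,3,-2)
ρ-cycle length = 10 (tail of 1 descent step not counted)

10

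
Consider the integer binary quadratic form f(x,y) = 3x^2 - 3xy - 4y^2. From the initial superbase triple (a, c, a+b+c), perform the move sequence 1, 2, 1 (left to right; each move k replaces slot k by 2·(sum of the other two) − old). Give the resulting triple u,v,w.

start (3,-4,-4) = (f(1,0),f(0,1),f(1,1))
replace slot 1: 2·((-4)+(-4)) − 3 = -19 → (-19,-4,-4)
replace slot 2: 2·((-19)+(-4)) − (-4) = -42 → (-19,-42,-4)
replace slot 1: 2·((-42)+(-4)) − (-19) = -73 → (-73,-42,-4)

-73,-42,-4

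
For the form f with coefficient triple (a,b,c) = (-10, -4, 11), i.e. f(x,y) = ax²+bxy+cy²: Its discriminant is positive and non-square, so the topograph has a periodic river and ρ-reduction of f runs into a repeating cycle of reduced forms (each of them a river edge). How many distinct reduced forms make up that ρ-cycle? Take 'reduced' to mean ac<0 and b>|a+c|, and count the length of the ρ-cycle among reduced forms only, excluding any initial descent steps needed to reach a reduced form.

D = 456, ⌊√D⌋ = 21
descent: ρ → (11,4,-10)  [lands on river]
river: ρ → (-10,16,5)
river: ρ → (5,14,-13)
river: ρ → (-13,12,6)
river: ρ → (6,12,-13)
river: ρ → (-13,14,5)
river: ρ → (5,16,-10)
river: ρ → (-10,4,11)
river: ρ → (11,18,-3)
river: ρ → (-3,18,11)
ρ-cycle length = 10 (tail of 1 descent step not counted)

10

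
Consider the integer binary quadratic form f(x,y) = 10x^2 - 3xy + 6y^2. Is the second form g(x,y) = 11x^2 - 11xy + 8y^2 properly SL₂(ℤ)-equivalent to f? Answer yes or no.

D₁ = -231, D₂ = -231
f: flip: (10,-3,6)→(6,3,10)
f: reduced (well bottom): (6,3,10) with a≤c, −a<b≤a
g: translate: b→11 (≡-11 mod 22), so (11,-11,8)→(11,11,8)
g: flip: (11,11,8)→(8,-11,11)
g: translate: b→5 (≡-11 mod 16), so (8,-11,11)→(8,5,8)
g: reduced (well bottom): (8,5,8) with a≤c, −a<b≤a
reduced forms (6, 3, 10) vs (8, 5, 8) ⇒ inequivalent

no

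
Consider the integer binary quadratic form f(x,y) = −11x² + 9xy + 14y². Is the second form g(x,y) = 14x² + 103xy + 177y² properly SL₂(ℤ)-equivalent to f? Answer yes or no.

D₁ = 697, D₂ = 697
river cycle of f (length 18): (14, 19, -6), (-6, 17, 17), (17, 17, -6), (-6, 19, 14), (14, 9, -11), (-11, 13, 12), (12, 11, -12), (-12, 13, 11), (11, 9, -14), (-14, 19, 6), … (8 more)
river cycle of g (length 18): (14, 19, -6), (-6, 17, 17), (17, 17, -6), (-6, 19, 14), (14, 9, -11), (-11, 13, 12), (12, 11, -12), (-12, 13, 11), (11, 9, -14), (-14, 19, 6), … (8 more)
cycles coincide ⇒ equivalent

yes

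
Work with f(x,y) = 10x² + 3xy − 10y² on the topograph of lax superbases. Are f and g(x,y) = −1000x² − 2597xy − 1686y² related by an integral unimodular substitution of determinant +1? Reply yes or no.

D₁ = 409, D₂ = 409
river cycle of f (length 54): (-10, 17, 3), (3, 19, -4), (-4, 13, 15), (15, 17, -2), (-2, 19, 6), (6, 17, -5), (-5, 13, 12), (12, 11, -6), (-6, 13, 10), (10, 7, -9), … (44 more)
river cycle of g (length 54): (-10, 17, 3), (3, 19, -4), (-4, 13, 15), (15, 17, -2), (-2, 19, 6), (6, 17, -5), (-5, 13, 12), (12, 11, -6), (-6, 13, 10), (10, 7, -9), … (44 more)
cycles coincide ⇒ equivalent

yes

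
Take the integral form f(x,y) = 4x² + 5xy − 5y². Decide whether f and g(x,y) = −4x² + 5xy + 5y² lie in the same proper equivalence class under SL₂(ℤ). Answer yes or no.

D₁ = 105, D₂ = 105
river cycle of f (length 6): (-5, 5, 4), (4, 3, -6), (-6, 9, 1), (1, 9, -6), (-6, 3, 4), (4, 5, -5)
river cycle of g (length 6): (5, 5, -4), (-4, 3, 6), (6, 9, -1), (-1, 9, 6), (6, 3, -4), (-4, 5, 5)
cycles differ ⇒ inequivalent

no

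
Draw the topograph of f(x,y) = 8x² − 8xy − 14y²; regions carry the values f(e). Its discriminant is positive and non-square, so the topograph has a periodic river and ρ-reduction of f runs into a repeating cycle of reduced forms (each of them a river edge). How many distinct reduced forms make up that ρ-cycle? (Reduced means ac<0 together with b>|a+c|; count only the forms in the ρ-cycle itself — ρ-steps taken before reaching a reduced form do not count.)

D = 512, ⌊√D⌋ = 22
descent: ρ → (-14,8,8)  [lands on river]
river: ρ → (8,8,-14)
river: ρ → (-14,20,2)
river: ρ → (2,20,-14)
ρ-cycle length = 4 (tail of 1 descent step not counted)

4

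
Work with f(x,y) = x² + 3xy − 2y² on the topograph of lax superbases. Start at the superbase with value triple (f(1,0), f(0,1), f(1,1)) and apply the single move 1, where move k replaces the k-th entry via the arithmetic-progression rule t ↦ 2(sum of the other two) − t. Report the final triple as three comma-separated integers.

start (1,-2,2) = (f(1,0),f(0,1),f(1,1))
replace slot 1: 2·((-2)+2) − 1 = -1 → (-1,-2,2)

-1,-2,2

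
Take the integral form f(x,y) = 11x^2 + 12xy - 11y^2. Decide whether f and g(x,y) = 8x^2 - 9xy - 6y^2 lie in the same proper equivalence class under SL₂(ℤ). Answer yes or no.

D₁ = 628, D₂ = 273
discriminants differ ⇒ not SL₂(ℤ)-equivalent

no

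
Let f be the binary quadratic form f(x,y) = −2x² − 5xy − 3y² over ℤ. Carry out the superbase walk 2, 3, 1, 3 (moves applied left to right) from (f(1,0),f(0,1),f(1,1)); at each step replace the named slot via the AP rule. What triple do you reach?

start (-2,-3,-10) = (f(1,0),f(0,1),f(1,1))
replace slot 2: 2·((-2)+(-10)) − (-3) = -21 → (-2,-21,-10)
replace slot 3: 2·((-2)+(-21)) − (-10) = -36 → (-2,-21,-36)
replace slot 1: 2·((-21)+(-36)) − (-2) = -112 → (-112,-21,-36)
replace slot 3: 2·((-112)+(-21)) − (-36) = -230 → (-112,-21,-230)

-112,-21,-230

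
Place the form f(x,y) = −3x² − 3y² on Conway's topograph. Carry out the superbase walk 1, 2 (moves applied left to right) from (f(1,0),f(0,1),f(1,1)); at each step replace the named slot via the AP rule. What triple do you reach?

start (-3,-3,-6) = (f(1,0),f(0,1),f(1,1))
replace slot 1: 2·((-3)+(-6)) − (-3) = -15 → (-15,-3,-6)
replace slot 2: 2·((-15)+(-6)) − (-3) = -39 → (-15,-39,-6)

-15,-39,-6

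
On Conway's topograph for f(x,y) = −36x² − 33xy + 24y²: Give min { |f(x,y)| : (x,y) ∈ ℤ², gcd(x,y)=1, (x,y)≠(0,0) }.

descent: ρ → (24,33,-36)  [lands on river]
river: ρ → (-36,39,21)
river: ρ → (21,45,-30)
river: ρ → (-30,15,36)
river: ρ → (36,57,-9)
river: ρ → (-9,51,54)
river: ρ → (54,57,-6)
river: ρ → (-6,63,24)
closes: descent 1, river 8
min |a| on river = 6

6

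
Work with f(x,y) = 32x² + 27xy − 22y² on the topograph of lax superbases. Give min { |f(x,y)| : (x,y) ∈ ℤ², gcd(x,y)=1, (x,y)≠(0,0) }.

river: ρ → (-22,17,37)
river: ρ → (37,57,-2)
river: ρ → (-2,59,8)
river: ρ → (8,53,-23)
river: ρ → (-23,39,22)
river: ρ → (22,49,-13)
river: ρ → (-13,55,10)
river: ρ → (10,45,-38)
river: ρ → (-38,31,17)
river: ρ → (17,37,-32)
river: ρ → (-32,27,22)
river: ρ → (22,17,-37)
river: ρ → (-37,57,2)
river: ρ → (2,59,-8)
river: ρ → (-8,53,23)
river: ρ → (23,39,-22)
river: ρ → (-22,49,13)
river: ρ → (13,55,-10)
river: ρ → (-10,45,38)
river: ρ → (38,31,-17)
river: ρ → (-17,37,32)
river: ρ → (32,27,-22)
closes: descent 0, river 22
min |a| on river = 2

2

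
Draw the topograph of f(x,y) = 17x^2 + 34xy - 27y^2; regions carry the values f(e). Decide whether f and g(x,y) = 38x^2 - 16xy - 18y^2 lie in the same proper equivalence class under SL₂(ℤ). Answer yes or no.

D₁ = 2992, D₂ = 2992
river cycle of f (length 18): (-27, 20, 24), (24, 28, -23), (-23, 18, 29), (29, 40, -12), (-12, 32, 41), (41, 50, -3), (-3, 52, 24), (24, 44, -11), (-11, 44, 24), (24, 52, -3), … (8 more)
river cycle of g (length 6): (-18, 52, 4), (4, 52, -18), (-18, 20, 36), (36, 52, -2), (-2, 52, 36), (36, 20, -18)
cycles differ ⇒ inequivalent

no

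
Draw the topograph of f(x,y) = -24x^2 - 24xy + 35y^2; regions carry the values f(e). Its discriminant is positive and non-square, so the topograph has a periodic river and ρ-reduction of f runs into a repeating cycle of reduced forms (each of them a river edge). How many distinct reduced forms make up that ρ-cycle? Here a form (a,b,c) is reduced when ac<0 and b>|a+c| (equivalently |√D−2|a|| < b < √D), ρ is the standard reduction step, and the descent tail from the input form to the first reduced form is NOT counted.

D = 3936, ⌊√D⌋ = 62
descent: ρ → (35,24,-24)  [lands on river]
river: ρ → (-24,24,35)
river: ρ → (35,46,-13)
river: ρ → (-13,58,11)
river: ρ → (11,52,-28)
river: ρ → (-28,60,3)
river: ρ → (3,60,-28)
river: ρ → (-28,52,11)
river: ρ → (11,58,-13)
river: ρ → (-13,46,35)
ρ-cycle length = 10 (tail of 1 descent step not counted)

10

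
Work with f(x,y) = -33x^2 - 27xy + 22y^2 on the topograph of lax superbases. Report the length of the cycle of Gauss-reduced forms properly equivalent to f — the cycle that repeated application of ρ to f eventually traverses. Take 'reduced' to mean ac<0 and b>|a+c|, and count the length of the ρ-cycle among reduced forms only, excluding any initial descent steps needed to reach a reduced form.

D = 3633, ⌊√D⌋ = 60
descent: ρ → (22,27,-33)  [lands on river]
river: ρ → (-33,39,16)
river: ρ → (16,57,-6)
river: ρ → (-6,51,43)
river: ρ → (43,35,-14)
river: ρ → (-14,49,22)
river: ρ → (22,39,-24)
river: ρ → (-24,57,4)
river: ρ → (4,55,-38)
river: ρ → (-38,21,21)
river: ρ → (21,21,-38)
river: ρ → (-38,55,4)
river: ρ → (4,57,-24)
river: ρ → (-24,39,22)
river: ρ → (22,49,-14)
river: ρ → (-14,35,43)
river: ρ → (43,51,-6)
river: ρ → (-6,57,16)
river: ρ → (16,39,-33)
river: ρ → (-33,27,22)
river: ρ → (22,17,-38)
river: ρ → (-38,59,1)
river: ρ → (1,59,-38)
river: ρ → (-38,17,22)
ρ-cycle length = 24 (tail of 1 descent step not counted)

24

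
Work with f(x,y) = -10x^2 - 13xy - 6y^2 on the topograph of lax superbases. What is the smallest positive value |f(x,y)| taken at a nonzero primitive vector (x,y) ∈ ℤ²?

translate: b→-7 (≡13 mod 20), so (10,13,6)→(10,-7,3)
flip: (10,-7,3)→(3,7,10)
translate: b→1 (≡7 mod 6), so (3,7,10)→(3,1,6)
reduced (well bottom): (3,1,6) with a≤c, −a<b≤a
well minimum |f| = |-3| = 3 (negative-definite)

3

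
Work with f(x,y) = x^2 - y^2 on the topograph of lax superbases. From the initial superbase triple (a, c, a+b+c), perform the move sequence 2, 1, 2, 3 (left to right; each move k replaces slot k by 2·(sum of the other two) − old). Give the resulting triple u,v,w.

start (1,-1,0) = (f(1,0),f(0,1),f(1,1))
replace slot 2: 2·(1+0) − (-1) = 3 → (1,3,0)
replace slot 1: 2·(3+0) − 1 = 5 → (5,3,0)
replace slot 2: 2·(5+0) − 3 = 7 → (5,7,0)
replace slot 3: 2·(5+7) − 0 = 24 → (5,7,24)

5,7,24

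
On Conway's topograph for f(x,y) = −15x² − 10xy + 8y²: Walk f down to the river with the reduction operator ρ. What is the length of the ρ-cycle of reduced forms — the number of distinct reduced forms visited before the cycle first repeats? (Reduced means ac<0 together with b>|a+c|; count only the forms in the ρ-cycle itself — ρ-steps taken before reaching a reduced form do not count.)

D = 580, ⌊√D⌋ = 24
descent: ρ → (8,10,-15)  [lands on river]
river: ρ → (-15,20,3)
river: ρ → (3,22,-8)
river: ρ → (-8,10,15)
river: ρ → (15,20,-3)
river: ρ → (-3,22,8)
ρ-cycle length = 6 (tail of 1 descent step not counted)

6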